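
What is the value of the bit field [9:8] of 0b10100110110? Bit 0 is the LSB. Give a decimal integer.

1

v = 10100110110
Shift right by 8: 101
Mask low 2 bits: 01 = 1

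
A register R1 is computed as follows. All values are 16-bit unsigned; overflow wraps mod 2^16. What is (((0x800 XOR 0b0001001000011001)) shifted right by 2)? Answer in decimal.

0x800 = 0000100000000000
0b0001001000011001 = 0001001000011001
→ XOR → 0001101000011001 = 6681
→ shifted right by 2 → 0000011010000110 = 1670

1670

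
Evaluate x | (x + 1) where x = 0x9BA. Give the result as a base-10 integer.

2491

x = 100110111010 = 2490
x + 1 = 100110111011
OR    = 100110111011 = 2491
(x | (x + 1) sets the lowest cleared bit.)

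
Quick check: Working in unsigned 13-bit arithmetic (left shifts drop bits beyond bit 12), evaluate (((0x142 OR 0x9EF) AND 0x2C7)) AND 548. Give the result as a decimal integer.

0x142 = 0000101000010
0x9EF = 0100111101111
→ OR → 0100111101111 = 2543
0x2C7 = 0001011000111
→ AND → 0000011000111 = 199
548 = 0001000100100
→ AND → 0000000000100 = 4

4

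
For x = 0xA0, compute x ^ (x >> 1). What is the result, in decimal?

240

x = 10100000 = 160
x>>1 = 01010000
XOR  = 11110000 = 240
(x ^ (x >> 1) gives the standard binary-reflected Gray code of x.)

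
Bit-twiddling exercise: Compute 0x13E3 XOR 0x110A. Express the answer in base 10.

0x13E3 = 1001111100011
0x110A = 1000100001010
XOR → 0001011101001 = 745

745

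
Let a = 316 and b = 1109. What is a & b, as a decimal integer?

20

316 = 00100111100
1109 = 10001010101
AND → 00000010100 = 20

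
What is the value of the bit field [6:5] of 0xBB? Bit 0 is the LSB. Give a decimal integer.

1

v = 0010111011
Shift right by 5: 00101
Mask low 2 bits: 01 = 1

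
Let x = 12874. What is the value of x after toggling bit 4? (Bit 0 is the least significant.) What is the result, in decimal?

12890

x = 011001001001010
bit 4 is currently 0; toggle it via x ^ (1 << 4) = x ^ 16
→ 011001001011010 = 12890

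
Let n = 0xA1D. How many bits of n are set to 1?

0xA1D = 101000011101
Count the 1s: 1 + 1 + 1 + 1 + 1 + 1 = 6

6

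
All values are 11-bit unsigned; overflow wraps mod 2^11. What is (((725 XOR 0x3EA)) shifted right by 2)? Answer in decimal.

725 = 01011010101
0x3EA = 01111101010
→ XOR → 00100111111 = 319
→ shifted right by 2 → 00001001111 = 79

79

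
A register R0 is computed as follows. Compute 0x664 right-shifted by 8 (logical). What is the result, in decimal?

0x664 = 11001100100
shift right by 8 → 00000000110 = 6
(equivalently, floor(1636 / 256))

6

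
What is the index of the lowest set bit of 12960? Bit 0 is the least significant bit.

5

12960 = 11001010100000
Trailing zeros: 5, so the lowest set bit is bit 5 (value 32).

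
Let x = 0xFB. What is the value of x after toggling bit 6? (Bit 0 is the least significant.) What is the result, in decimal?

187

x = 11111011
bit 6 is currently 1; toggle it via x ^ (1 << 6) = x ^ 64
→ 10111011 = 187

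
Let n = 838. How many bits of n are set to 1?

838 = 1101000110
Count the 1s: 1 + 1 + 1 + 1 + 1 = 5

5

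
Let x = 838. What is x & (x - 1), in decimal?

x = 1101000110 = 838
x - 1 = 1101000101
AND   = 1101000100 = 836
(x & (x - 1) clears the lowest set bit of x.)

836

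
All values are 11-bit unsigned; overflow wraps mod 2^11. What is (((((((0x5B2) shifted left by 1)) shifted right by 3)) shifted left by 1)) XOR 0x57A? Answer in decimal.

1442

0x5B2 = 10110110010
→ shifted left by 1 (mod 2^11) → 01101100100 = 868
→ shifted right by 3 → 00001101100 = 108
→ shifted left by 1 (mod 2^11) → 00011011000 = 216
0x57A = 10101111010
→ XOR → 10110100010 = 1442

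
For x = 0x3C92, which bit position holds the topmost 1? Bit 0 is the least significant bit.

13

0x3C92 = 11110010010010
The topmost 1 is at position 13 (since 2^13 = 8192 ≤ 15506 < 16384).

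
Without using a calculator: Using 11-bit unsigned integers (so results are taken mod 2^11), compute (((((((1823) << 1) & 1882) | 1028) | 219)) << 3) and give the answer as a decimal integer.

1784

1823 = 11100011111
→ << 1 (mod 2^11) → 11000111110 = 1598
1882 = 11101011010
→ & → 11000011010 = 1562
1028 = 10000000100
→ | → 11000011110 = 1566
219 = 00011011011
→ | → 11011011111 = 1759
→ << 3 (mod 2^11) → 11011111000 = 1784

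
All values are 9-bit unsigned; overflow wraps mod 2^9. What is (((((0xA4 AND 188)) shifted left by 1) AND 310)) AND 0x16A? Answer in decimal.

256

0xA4 = 010100100
188 = 010111100
→ AND → 010100100 = 164
→ shifted left by 1 (mod 2^9) → 101001000 = 328
310 = 100110110
→ AND → 100000000 = 256
0x16A = 101101010
→ AND → 100000000 = 256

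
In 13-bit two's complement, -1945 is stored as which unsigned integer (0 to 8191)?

1945 in 13 bits: 0011110011001
Invert: 1100001100110
Add 1:  1100001100111 = 6247
(Check: 2^13 - 1945 = 8192 - 1945 = 6247.)

6247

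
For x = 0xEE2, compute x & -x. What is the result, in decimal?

2

x = 111011100010 = 3810
-x (two's complement) = …000100011110
AND   = 000000000010 = 2
(x & -x isolates the lowest set bit of x.)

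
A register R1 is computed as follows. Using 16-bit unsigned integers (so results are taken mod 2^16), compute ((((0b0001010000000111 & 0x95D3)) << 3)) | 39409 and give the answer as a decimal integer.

0b0001010000000111 = 0001010000000111
0x95D3 = 1001010111010011
→ & → 0001010000000011 = 5123
→ << 3 (mod 2^16) → 1010000000011000 = 40984
39409 = 1001100111110001
→ | → 1011100111111001 = 47609

47609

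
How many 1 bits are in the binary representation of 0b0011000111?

n = 11000111
Count the 1s: 1 + 1 + 1 + 1 + 1 = 5

5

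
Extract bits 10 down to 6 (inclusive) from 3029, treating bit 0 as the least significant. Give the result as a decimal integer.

v = 00101111010101
Shift right by 6: 00101111
Mask low 5 bits: 01111 = 15

15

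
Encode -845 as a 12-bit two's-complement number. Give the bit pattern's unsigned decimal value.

3251

845 in 12 bits: 001101001101
Invert: 110010110010
Add 1:  110010110011 = 3251
(Check: 2^12 - 845 = 4096 - 845 = 3251.)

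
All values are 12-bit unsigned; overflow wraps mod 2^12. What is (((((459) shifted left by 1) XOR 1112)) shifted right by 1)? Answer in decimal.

459 = 000111001011
→ shifted left by 1 (mod 2^12) → 001110010110 = 918
1112 = 010001011000
→ XOR → 011111001110 = 1998
→ shifted right by 1 → 001111100111 = 999

999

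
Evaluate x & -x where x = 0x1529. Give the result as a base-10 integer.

x = 1010100101001 = 5417
-x (two's complement) = …0101011010111
AND   = 0000000000001 = 1
(x & -x isolates the lowest set bit of x.)

1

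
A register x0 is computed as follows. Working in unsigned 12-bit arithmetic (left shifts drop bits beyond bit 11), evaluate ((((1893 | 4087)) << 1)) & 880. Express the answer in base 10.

1893 = 011101100101
4087 = 111111110111
→ | → 111111110111 = 4087
→ << 1 (mod 2^12) → 111111101110 = 4078
880 = 001101110000
→ & → 001101100000 = 864

864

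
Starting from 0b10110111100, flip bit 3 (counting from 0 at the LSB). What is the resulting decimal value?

x = 10110111100
bit 3 is currently 1; toggle it via x ^ (1 << 3) = x ^ 8
→ 10110110100 = 1460

1460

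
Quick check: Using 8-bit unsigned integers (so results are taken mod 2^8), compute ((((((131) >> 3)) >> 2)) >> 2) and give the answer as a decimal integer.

131 = 10000011
→ >> 3 → 00010000 = 16
→ >> 2 → 00000100 = 4
→ >> 2 → 00000001 = 1

1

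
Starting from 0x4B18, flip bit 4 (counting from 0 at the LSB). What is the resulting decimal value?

x = 100101100011000
bit 4 is currently 1; toggle it via x ^ (1 << 4) = x ^ 16
→ 100101100001000 = 19208

19208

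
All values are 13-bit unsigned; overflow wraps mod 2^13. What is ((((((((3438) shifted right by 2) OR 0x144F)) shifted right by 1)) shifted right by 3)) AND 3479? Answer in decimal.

277

3438 = 0110101101110
→ shifted right by 2 → 0001101011011 = 859
0x144F = 1010001001111
→ OR → 1011101011111 = 5983
→ shifted right by 1 → 0101110101111 = 2991
→ shifted right by 3 → 0000101110101 = 373
3479 = 0110110010111
→ AND → 0000100010101 = 277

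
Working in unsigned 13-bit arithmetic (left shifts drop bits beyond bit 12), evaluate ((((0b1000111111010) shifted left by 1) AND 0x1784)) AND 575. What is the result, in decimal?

516

0b1000111111010 = 1000111111010
→ shifted left by 1 (mod 2^13) → 0001111110100 = 1012
0x1784 = 1011110000100
→ AND → 0001110000100 = 900
575 = 0001000111111
→ AND → 0001000000100 = 516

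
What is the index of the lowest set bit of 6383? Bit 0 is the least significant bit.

0

6383 = 1100011101111
Trailing zeros: 0, so the lowest set bit is bit 0 (value 1).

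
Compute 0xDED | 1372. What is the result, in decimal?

0xDED = 110111101101
1372 = 010101011100
 OR → 110111111101 = 3581

3581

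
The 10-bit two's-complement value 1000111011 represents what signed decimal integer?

-453

pattern = 1000111011 (MSB is 1 ⇒ negative)
Invert: 0111000100, add 1 → 0111000101 = 453, so the value is -453.
(Equivalently: 571 - 2^10 = 571 - 1024 = -453.)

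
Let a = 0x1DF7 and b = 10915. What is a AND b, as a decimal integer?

0x1DF7 = 01110111110111
10915 = 10101010100011
AND → 00100010100011 = 2211

2211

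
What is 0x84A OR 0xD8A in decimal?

3530

0x84A = 100001001010
0xD8A = 110110001010
 OR → 110111001010 = 3530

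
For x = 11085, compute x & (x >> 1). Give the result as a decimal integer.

x = 10101101001101 = 11085
x>>1 = 01010110100110
AND  = 00000100000100 = 260
(x & (x >> 1) has a 1 wherever x has two consecutive 1 bits.)

260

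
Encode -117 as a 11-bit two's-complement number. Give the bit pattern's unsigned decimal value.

117 in 11 bits: 00001110101
Invert: 11110001010
Add 1:  11110001011 = 1931
(Check: 2^11 - 117 = 2048 - 117 = 1931.)

1931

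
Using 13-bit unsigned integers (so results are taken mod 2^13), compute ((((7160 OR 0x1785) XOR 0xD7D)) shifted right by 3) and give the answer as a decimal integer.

7160 = 1101111111000
0x1785 = 1011110000101
→ OR → 1111111111101 = 8189
0xD7D = 0110101111101
→ XOR → 1001010000000 = 4736
→ shifted right by 3 → 0001001010000 = 592

592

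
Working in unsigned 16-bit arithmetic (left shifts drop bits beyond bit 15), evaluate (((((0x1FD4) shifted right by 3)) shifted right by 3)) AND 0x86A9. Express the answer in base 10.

0x1FD4 = 0001111111010100
→ shifted right by 3 → 0000001111111010 = 1018
→ shifted right by 3 → 0000000001111111 = 127
0x86A9 = 1000011010101001
→ AND → 0000000000101001 = 41

41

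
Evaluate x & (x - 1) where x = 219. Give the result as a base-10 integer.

218

x = 11011011 = 219
x - 1 = 11011010
AND   = 11011010 = 218
(x & (x - 1) clears the lowest set bit of x.)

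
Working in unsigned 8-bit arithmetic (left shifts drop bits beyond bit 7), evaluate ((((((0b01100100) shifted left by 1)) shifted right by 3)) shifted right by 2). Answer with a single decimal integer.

6

0b01100100 = 01100100
→ shifted left by 1 (mod 2^8) → 11001000 = 200
→ shifted right by 3 → 00011001 = 25
→ shifted right by 2 → 00000110 = 6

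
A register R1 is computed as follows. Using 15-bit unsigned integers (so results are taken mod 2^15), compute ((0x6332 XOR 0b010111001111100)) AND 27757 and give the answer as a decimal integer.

0x6332 = 110001100110010
0b010111001111100 = 010111001111100
→ XOR → 100110101001110 = 19790
27757 = 110110001101101
→ AND → 100110001001100 = 19532

19532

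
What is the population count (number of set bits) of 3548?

8

3548 = 110111011100
Count the 1s: 1 + 1 + 1 + 1 + 1 + 1 + 1 + 1 = 8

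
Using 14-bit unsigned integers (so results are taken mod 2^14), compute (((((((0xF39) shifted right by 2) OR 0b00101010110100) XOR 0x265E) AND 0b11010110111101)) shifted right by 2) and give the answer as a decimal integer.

0xF39 = 00111100111001
→ shifted right by 2 → 00001111001110 = 974
0b00101010110100 = 00101010110100
→ OR → 00101111111110 = 3070
0x265E = 10011001011110
→ XOR → 10110110100000 = 11680
0b11010110111101 = 11010110111101
→ AND → 10010110100000 = 9632
→ shifted right by 2 → 00100101101000 = 2408

2408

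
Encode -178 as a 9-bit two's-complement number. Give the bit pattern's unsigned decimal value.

178 in 9 bits: 010110010
Invert: 101001101
Add 1:  101001110 = 334
(Check: 2^9 - 178 = 512 - 178 = 334.)

334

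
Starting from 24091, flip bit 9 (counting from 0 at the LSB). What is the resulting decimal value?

x = 101111000011011
bit 9 is currently 1; toggle it via x ^ (1 << 9) = x ^ 512
→ 101110000011011 = 23579

23579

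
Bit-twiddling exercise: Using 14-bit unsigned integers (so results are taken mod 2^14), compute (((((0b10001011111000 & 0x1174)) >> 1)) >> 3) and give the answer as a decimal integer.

0b10001011111000 = 10001011111000
0x1174 = 01000101110100
→ & → 00000001110000 = 112
→ >> 1 → 00000000111000 = 56
→ >> 3 → 00000000000111 = 7

7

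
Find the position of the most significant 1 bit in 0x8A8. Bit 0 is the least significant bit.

0x8A8 = 100010101000
The topmost 1 is at position 11 (since 2^11 = 2048 ≤ 2216 < 4096).

11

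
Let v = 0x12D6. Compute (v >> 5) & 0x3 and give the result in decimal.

2

v = 1001011010110
Shift right by 5: 10010110
Mask low 2 bits: 10 = 2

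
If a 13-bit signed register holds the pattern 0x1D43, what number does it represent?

-701

pattern = 1110101000011 (MSB is 1 ⇒ negative)
Invert: 0001010111100, add 1 → 0001010111101 = 701, so the value is -701.
(Equivalently: 7491 - 2^13 = 7491 - 8192 = -701.)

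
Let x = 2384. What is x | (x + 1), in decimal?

x = 100101010000 = 2384
x + 1 = 100101010001
OR    = 100101010001 = 2385
(x | (x + 1) sets the lowest cleared bit.)

2385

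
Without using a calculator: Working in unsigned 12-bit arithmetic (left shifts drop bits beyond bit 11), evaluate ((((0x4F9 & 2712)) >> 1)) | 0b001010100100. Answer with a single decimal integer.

748

0x4F9 = 010011111001
2712 = 101010011000
→ & → 000010011000 = 152
→ >> 1 → 000001001100 = 76
0b001010100100 = 001010100100
→ | → 001011101100 = 748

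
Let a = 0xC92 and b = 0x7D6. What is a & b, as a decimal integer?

1170

0xC92 = 110010010010
0x7D6 = 011111010110
AND → 010010010010 = 1170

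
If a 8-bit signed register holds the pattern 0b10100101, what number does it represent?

pattern = 10100101 (MSB is 1 ⇒ negative)
Invert: 01011010, add 1 → 01011011 = 91, so the value is -91.
(Equivalently: 165 - 2^8 = 165 - 256 = -91.)

-91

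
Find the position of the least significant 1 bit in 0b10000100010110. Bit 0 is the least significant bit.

0b10000100010110 = 10000100010110
Trailing zeros: 1, so the lowest set bit is bit 1 (value 2).

1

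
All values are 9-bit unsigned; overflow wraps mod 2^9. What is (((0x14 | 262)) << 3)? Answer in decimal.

0x14 = 000010100
262 = 100000110
→ | → 100010110 = 278
→ << 3 (mod 2^9) → 010110000 = 176

176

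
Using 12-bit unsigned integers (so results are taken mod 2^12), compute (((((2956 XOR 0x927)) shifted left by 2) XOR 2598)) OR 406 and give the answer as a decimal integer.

2956 = 101110001100
0x927 = 100100100111
→ XOR → 001010101011 = 683
→ shifted left by 2 (mod 2^12) → 101010101100 = 2732
2598 = 101000100110
→ XOR → 000010001010 = 138
406 = 000110010110
→ OR → 000110011110 = 414

414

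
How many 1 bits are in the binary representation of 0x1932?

0x1932 = 1100100110010
Count the 1s: 1 + 1 + 1 + 1 + 1 + 1 = 6

6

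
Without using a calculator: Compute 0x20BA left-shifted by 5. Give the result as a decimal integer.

268096

0x20BA = 0000010000010111010
shift left by 5 → 1000001011101000000 = 268096
(equivalently, 8378 × 2^5 = 8378 × 32)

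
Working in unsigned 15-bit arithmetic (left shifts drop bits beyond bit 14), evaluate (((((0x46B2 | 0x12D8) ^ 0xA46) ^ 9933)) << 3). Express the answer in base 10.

0x46B2 = 100011010110010
0x12D8 = 001001011011000
→ | → 101011011111010 = 22266
0xA46 = 000101001000110
→ ^ → 101110010111100 = 23740
9933 = 010011011001101
→ ^ → 111101001110001 = 31345
→ << 3 (mod 2^15) → 101001110001000 = 21384

21384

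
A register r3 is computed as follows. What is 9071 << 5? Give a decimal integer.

290272

9071 = 0000010001101101111
shift left by 5 → 1000110110111100000 = 290272
(equivalently, 9071 × 2^5 = 9071 × 32)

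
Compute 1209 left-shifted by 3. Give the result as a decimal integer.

1209 = 00010010111001
shift left by 3 → 10010111001000 = 9672
(equivalently, 1209 × 2^3 = 1209 × 8)

9672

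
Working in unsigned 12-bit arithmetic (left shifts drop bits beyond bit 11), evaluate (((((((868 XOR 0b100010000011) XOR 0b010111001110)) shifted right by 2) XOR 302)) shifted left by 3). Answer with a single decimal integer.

1312

868 = 001101100100
0b100010000011 = 100010000011
→ XOR → 101111100111 = 3047
0b010111001110 = 010111001110
→ XOR → 111000101001 = 3625
→ shifted right by 2 → 001110001010 = 906
302 = 000100101110
→ XOR → 001010100100 = 676
→ shifted left by 3 (mod 2^12) → 010100100000 = 1312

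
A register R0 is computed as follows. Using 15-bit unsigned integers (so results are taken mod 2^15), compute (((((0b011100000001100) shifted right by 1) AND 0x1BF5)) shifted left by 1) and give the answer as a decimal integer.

12296

0b011100000001100 = 011100000001100
→ shifted right by 1 → 001110000000110 = 7174
0x1BF5 = 001101111110101
→ AND → 001100000000100 = 6148
→ shifted left by 1 (mod 2^15) → 011000000001000 = 12296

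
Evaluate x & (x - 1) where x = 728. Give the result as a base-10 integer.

x = 1011011000 = 728
x - 1 = 1011010111
AND   = 1011010000 = 720
(x & (x - 1) clears the lowest set bit of x.)

720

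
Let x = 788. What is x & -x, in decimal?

4

x = 1100010100 = 788
-x (two's complement) = …0011101100
AND   = 0000000100 = 4
(x & -x isolates the lowest set bit of x.)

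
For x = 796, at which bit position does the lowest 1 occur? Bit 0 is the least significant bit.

796 = 1100011100
Trailing zeros: 2, so the lowest set bit is bit 2 (value 4).

2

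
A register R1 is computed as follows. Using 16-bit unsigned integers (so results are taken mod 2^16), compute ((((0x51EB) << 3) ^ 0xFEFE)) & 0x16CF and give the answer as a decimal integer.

0x51EB = 0101000111101011
→ << 3 (mod 2^16) → 1000111101011000 = 36696
0xFEFE = 1111111011111110
→ ^ → 0111000110100110 = 29094
0x16CF = 0001011011001111
→ & → 0001000010000110 = 4230

4230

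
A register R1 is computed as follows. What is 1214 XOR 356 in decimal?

1214 = 10010111110
356 = 00101100100
XOR → 10111011010 = 1498

1498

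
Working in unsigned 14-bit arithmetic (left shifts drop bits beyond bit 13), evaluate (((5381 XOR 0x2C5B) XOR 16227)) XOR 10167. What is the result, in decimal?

5381 = 01010100000101
0x2C5B = 10110001011011
→ XOR → 11100101011110 = 14686
16227 = 11111101100011
→ XOR → 00011000111101 = 1597
10167 = 10011110110111
→ XOR → 10000110001010 = 8586

8586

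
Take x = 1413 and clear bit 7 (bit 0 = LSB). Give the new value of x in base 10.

x = 10110000101
bit 7 is currently 1; clear it via x & ~(1 << 7) = x & ~128
→ 10100000101 = 1285

1285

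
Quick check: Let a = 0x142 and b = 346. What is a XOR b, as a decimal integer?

24

0x142 = 101000010
346 = 101011010
XOR → 000011000 = 24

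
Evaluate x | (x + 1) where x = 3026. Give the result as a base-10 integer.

x = 101111010010 = 3026
x + 1 = 101111010011
OR    = 101111010011 = 3027
(x | (x + 1) sets the lowest cleared bit.)

3027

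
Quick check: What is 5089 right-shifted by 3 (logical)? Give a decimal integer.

636

5089 = 1001111100001
shift right by 3 → 0001001111100 = 636
(equivalently, floor(5089 / 8))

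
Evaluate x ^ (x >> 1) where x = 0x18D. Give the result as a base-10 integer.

x = 110001101 = 397
x>>1 = 011000110
XOR  = 101001011 = 331
(x ^ (x >> 1) gives the standard binary-reflected Gray code of x.)

331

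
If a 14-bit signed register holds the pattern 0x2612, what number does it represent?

-6638

pattern = 10011000010010 (MSB is 1 ⇒ negative)
Invert: 01100111101101, add 1 → 01100111101110 = 6638, so the value is -6638.
(Equivalently: 9746 - 2^14 = 9746 - 16384 = -6638.)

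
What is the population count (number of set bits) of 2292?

6

2292 = 100011110100
Count the 1s: 1 + 1 + 1 + 1 + 1 + 1 = 6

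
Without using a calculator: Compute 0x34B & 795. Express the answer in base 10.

0x34B = 1101001011
795 = 1100011011
AND → 1100001011 = 779

779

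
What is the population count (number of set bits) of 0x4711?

6

0x4711 = 100011100010001
Count the 1s: 1 + 1 + 1 + 1 + 1 + 1 = 6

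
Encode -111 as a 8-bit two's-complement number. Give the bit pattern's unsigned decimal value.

145

111 in 8 bits: 01101111
Invert: 10010000
Add 1:  10010001 = 145
(Check: 2^8 - 111 = 256 - 111 = 145.)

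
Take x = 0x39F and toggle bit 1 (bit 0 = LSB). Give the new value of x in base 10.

x = 01110011111
bit 1 is currently 1; toggle it via x ^ (1 << 1) = x ^ 2
→ 01110011101 = 925

925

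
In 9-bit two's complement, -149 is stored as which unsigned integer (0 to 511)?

149 in 9 bits: 010010101
Invert: 101101010
Add 1:  101101011 = 363
(Check: 2^9 - 149 = 512 - 149 = 363.)

363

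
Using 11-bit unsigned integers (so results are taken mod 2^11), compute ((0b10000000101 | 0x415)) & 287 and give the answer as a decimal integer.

21

0b10000000101 = 10000000101
0x415 = 10000010101
→ | → 10000010101 = 1045
287 = 00100011111
→ & → 00000010101 = 21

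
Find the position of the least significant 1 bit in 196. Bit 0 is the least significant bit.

196 = 11000100
Trailing zeros: 2, so the lowest set bit is bit 2 (value 4).

2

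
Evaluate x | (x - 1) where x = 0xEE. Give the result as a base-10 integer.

239

x = 11101110 = 238
x - 1 = 11101101
OR    = 11101111 = 239
(x | (x - 1) sets all bits below the lowest set bit.)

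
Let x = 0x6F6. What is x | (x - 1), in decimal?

1783

x = 11011110110 = 1782
x - 1 = 11011110101
OR    = 11011110111 = 1783
(x | (x - 1) sets all bits below the lowest set bit.)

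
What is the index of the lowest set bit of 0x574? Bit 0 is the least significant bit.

0x574 = 10101110100
Trailing zeros: 2, so the lowest set bit is bit 2 (value 4).

2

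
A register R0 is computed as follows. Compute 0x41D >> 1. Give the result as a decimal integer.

0x41D = 10000011101
shift right by 1 → 01000001110 = 526
(equivalently, floor(1053 / 2))

526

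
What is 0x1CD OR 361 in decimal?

493

0x1CD = 111001101
361 = 101101001
 OR → 111101101 = 493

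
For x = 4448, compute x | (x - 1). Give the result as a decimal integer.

4479

x = 1000101100000 = 4448
x - 1 = 1000101011111
OR    = 1000101111111 = 4479
(x | (x - 1) sets all bits below the lowest set bit.)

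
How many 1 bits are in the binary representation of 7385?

7385 = 1110011011001
Count the 1s: 1 + 1 + 1 + 1 + 1 + 1 + 1 + 1 = 8

8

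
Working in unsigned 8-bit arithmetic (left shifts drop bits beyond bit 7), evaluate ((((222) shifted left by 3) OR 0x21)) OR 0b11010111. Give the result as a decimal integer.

247

222 = 11011110
→ shifted left by 3 (mod 2^8) → 11110000 = 240
0x21 = 00100001
→ OR → 11110001 = 241
0b11010111 = 11010111
→ OR → 11110111 = 247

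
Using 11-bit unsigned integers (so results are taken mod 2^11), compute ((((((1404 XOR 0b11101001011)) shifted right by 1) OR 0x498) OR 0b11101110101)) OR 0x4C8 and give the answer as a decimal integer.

2047

1404 = 10101111100
0b11101001011 = 11101001011
→ XOR → 01000110111 = 567
→ shifted right by 1 → 00100011011 = 283
0x498 = 10010011000
→ OR → 10110011011 = 1435
0b11101110101 = 11101110101
→ OR → 11111111111 = 2047
0x4C8 = 10011001000
→ OR → 11111111111 = 2047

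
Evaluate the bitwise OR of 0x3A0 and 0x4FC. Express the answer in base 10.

0x3A0 = 01110100000
0x4FC = 10011111100
 OR → 11111111100 = 2044

2044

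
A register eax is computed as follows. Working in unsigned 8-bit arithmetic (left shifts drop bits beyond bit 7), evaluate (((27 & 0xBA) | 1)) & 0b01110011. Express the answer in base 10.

19

27 = 00011011
0xBA = 10111010
→ & → 00011010 = 26
1 = 00000001
→ | → 00011011 = 27
0b01110011 = 01110011
→ & → 00010011 = 19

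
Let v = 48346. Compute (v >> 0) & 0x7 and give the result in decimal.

v = 1011110011011010
Shift right by 0: 1011110011011010
Mask low 3 bits: 010 = 2

2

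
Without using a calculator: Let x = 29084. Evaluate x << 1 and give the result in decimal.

58168

29084 = 0111000110011100
shift left by 1 → 1110001100111000 = 58168
(equivalently, 29084 × 2^1 = 29084 × 2)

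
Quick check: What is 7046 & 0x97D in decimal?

7046 = 1101110000110
0x97D = 0100101111101
AND → 0100100000100 = 2308

2308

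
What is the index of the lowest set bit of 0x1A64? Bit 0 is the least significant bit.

0x1A64 = 1101001100100
Trailing zeros: 2, so the lowest set bit is bit 2 (value 4).

2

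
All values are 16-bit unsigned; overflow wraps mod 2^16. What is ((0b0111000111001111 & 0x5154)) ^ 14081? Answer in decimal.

26181

0b0111000111001111 = 0111000111001111
0x5154 = 0101000101010100
→ & → 0101000101000100 = 20804
14081 = 0011011100000001
→ ^ → 0110011001000101 = 26181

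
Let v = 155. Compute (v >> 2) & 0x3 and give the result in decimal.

v = 0010011011
Shift right by 2: 00100110
Mask low 2 bits: 10 = 2

2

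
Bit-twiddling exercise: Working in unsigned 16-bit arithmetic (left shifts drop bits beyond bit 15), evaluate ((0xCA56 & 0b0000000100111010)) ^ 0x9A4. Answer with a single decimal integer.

0xCA56 = 1100101001010110
0b0000000100111010 = 0000000100111010
→ & → 0000000000010010 = 18
0x9A4 = 0000100110100100
→ ^ → 0000100110110110 = 2486

2486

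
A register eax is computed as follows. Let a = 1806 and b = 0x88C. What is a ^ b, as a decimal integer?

1806 = 011100001110
0x88C = 100010001100
XOR → 111110000010 = 3970

3970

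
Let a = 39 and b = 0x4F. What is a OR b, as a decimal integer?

111

39 = 0100111
0x4F = 1001111
 OR → 1101111 = 111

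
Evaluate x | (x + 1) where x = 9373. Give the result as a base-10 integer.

9375

x = 10010010011101 = 9373
x + 1 = 10010010011110
OR    = 10010010011111 = 9375
(x | (x + 1) sets the lowest cleared bit.)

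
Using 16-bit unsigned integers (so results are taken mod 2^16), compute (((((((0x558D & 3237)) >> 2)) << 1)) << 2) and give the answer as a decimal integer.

0x558D = 0101010110001101
3237 = 0000110010100101
→ & → 0000010010000101 = 1157
→ >> 2 → 0000000100100001 = 289
→ << 1 (mod 2^16) → 0000001001000010 = 578
→ << 2 (mod 2^16) → 0000100100001000 = 2312

2312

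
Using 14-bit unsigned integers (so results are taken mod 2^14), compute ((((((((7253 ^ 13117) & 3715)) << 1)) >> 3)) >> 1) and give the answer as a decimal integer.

7253 = 01110001010101
13117 = 11001100111101
→ ^ → 10111101101000 = 12136
3715 = 00111010000011
→ & → 00111000000000 = 3584
→ << 1 (mod 2^14) → 01110000000000 = 7168
→ >> 3 → 00001110000000 = 896
→ >> 1 → 00000111000000 = 448

448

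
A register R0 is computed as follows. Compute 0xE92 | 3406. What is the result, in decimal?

4062

0xE92 = 111010010010
3406 = 110101001110
 OR → 111111011110 = 4062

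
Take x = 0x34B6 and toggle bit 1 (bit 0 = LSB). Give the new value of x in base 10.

13492

x = 11010010110110
bit 1 is currently 1; toggle it via x ^ (1 << 1) = x ^ 2
→ 11010010110100 = 13492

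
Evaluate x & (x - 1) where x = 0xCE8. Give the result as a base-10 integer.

3296

x = 110011101000 = 3304
x - 1 = 110011100111
AND   = 110011100000 = 3296
(x & (x - 1) clears the lowest set bit of x.)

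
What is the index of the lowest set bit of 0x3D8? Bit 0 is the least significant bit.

3

0x3D8 = 1111011000
Trailing zeros: 3, so the lowest set bit is bit 3 (value 8).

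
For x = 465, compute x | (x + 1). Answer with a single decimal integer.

467

x = 111010001 = 465
x + 1 = 111010010
OR    = 111010011 = 467
(x | (x + 1) sets the lowest cleared bit.)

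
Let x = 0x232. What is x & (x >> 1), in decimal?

16

x = 1000110010 = 562
x>>1 = 0100011001
AND  = 0000010000 = 16
(x & (x >> 1) has a 1 wherever x has two consecutive 1 bits.)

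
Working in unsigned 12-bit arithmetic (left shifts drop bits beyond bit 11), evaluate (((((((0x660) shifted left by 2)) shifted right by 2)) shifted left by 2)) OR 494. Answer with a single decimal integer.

0x660 = 011001100000
→ shifted left by 2 (mod 2^12) → 100110000000 = 2432
→ shifted right by 2 → 001001100000 = 608
→ shifted left by 2 (mod 2^12) → 100110000000 = 2432
494 = 000111101110
→ OR → 100111101110 = 2542

2542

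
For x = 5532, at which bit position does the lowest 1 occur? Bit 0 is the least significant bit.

2

5532 = 1010110011100
Trailing zeros: 2, so the lowest set bit is bit 2 (value 4).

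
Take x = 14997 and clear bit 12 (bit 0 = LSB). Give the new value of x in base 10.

10901

x = 11101010010101
bit 12 is currently 1; clear it via x & ~(1 << 12) = x & ~4096
→ 10101010010101 = 10901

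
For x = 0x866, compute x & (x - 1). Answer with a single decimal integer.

x = 100001100110 = 2150
x - 1 = 100001100101
AND   = 100001100100 = 2148
(x & (x - 1) clears the lowest set bit of x.)

2148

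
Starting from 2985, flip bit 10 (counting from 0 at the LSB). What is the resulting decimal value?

x = 101110101001
bit 10 is currently 0; toggle it via x ^ (1 << 10) = x ^ 1024
→ 111110101001 = 4009

4009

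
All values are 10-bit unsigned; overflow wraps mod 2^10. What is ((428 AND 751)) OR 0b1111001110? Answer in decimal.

428 = 0110101100
751 = 1011101111
→ AND → 0010101100 = 172
0b1111001110 = 1111001110
→ OR → 1111101110 = 1006

1006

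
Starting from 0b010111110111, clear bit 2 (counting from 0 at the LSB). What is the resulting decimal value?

x = 010111110111
bit 2 is currently 1; clear it via x & ~(1 << 2) = x & ~4
→ 010111110011 = 1523

1523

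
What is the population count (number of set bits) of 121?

5

121 = 1111001
Count the 1s: 1 + 1 + 1 + 1 + 1 = 5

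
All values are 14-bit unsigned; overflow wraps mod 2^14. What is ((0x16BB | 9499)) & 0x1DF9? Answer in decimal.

0x16BB = 01011010111011
9499 = 10010100011011
→ | → 11011110111011 = 14267
0x1DF9 = 01110111111001
→ & → 01010110111001 = 5561

5561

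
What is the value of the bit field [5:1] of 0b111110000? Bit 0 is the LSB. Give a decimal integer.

v = 111110000
Shift right by 1: 11111000
Mask low 5 bits: 11000 = 24

24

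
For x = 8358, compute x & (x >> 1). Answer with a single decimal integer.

2

x = 10000010100110 = 8358
x>>1 = 01000001010011
AND  = 00000000000010 = 2
(x & (x >> 1) has a 1 wherever x has two consecutive 1 bits.)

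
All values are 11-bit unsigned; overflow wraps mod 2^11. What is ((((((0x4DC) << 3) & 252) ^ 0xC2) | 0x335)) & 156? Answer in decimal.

20

0x4DC = 10011011100
→ << 3 (mod 2^11) → 11011100000 = 1760
252 = 00011111100
→ & → 00011100000 = 224
0xC2 = 00011000010
→ ^ → 00000100010 = 34
0x335 = 01100110101
→ | → 01100110111 = 823
156 = 00010011100
→ & → 00000010100 = 20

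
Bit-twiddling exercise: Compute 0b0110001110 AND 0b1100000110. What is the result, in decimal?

a = 0110001110
b = 1100000110
AND → 0100000110 = 262

262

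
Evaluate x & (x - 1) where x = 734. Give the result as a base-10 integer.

x = 1011011110 = 734
x - 1 = 1011011101
AND   = 1011011100 = 732
(x & (x - 1) clears the lowest set bit of x.)

732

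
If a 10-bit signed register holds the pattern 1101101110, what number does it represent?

-146

pattern = 1101101110 (MSB is 1 ⇒ negative)
Invert: 0010010001, add 1 → 0010010010 = 146, so the value is -146.
(Equivalently: 878 - 2^10 = 878 - 1024 = -146.)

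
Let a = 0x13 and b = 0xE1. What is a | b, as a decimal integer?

243

0x13 = 00010011
0xE1 = 11100001
 OR → 11110011 = 243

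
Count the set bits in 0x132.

0x132 = 100110010
Count the 1s: 1 + 1 + 1 + 1 = 4

4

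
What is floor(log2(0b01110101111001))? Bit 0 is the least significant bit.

0b01110101111001 = 1110101111001
The topmost 1 is at position 12 (since 2^12 = 4096 ≤ 7545 < 8192).

12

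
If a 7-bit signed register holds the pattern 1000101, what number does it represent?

pattern = 1000101 (MSB is 1 ⇒ negative)
Invert: 0111010, add 1 → 0111011 = 59, so the value is -59.
(Equivalently: 69 - 2^7 = 69 - 128 = -59.)

-59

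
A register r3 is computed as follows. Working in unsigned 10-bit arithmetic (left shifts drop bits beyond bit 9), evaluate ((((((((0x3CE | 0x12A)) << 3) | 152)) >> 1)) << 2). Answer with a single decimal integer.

0x3CE = 1111001110
0x12A = 0100101010
→ | → 1111101110 = 1006
→ << 3 (mod 2^10) → 1101110000 = 880
152 = 0010011000
→ | → 1111111000 = 1016
→ >> 1 → 0111111100 = 508
→ << 2 (mod 2^10) → 1111110000 = 1008

1008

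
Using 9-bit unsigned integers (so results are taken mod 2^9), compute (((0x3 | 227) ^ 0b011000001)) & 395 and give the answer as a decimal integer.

2

0x3 = 000000011
227 = 011100011
→ | → 011100011 = 227
0b011000001 = 011000001
→ ^ → 000100010 = 34
395 = 110001011
→ & → 000000010 = 2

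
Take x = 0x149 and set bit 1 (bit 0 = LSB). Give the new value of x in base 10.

x = 0101001001
bit 1 is currently 0; set it via x | (1 << 1) = x | 2
→ 0101001011 = 331

331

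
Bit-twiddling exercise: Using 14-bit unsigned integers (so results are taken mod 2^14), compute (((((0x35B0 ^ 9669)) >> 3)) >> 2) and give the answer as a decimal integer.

131

0x35B0 = 11010110110000
9669 = 10010111000101
→ ^ → 01000001110101 = 4213
→ >> 3 → 00001000001110 = 526
→ >> 2 → 00000010000011 = 131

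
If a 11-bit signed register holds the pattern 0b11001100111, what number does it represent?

-409

pattern = 11001100111 (MSB is 1 ⇒ negative)
Invert: 00110011000, add 1 → 00110011001 = 409, so the value is -409.
(Equivalently: 1639 - 2^11 = 1639 - 2048 = -409.)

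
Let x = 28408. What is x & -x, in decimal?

8

x = 110111011111000 = 28408
-x (two's complement) = …001000100001000
AND   = 000000000001000 = 8
(x & -x isolates the lowest set bit of x.)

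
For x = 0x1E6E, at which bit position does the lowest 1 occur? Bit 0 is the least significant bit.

0x1E6E = 1111001101110
Trailing zeros: 1, so the lowest set bit is bit 1 (value 2).

1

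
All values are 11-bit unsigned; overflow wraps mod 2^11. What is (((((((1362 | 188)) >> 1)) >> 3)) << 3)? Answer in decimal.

1362 = 10101010010
188 = 00010111100
→ | → 10111111110 = 1534
→ >> 1 → 01011111111 = 767
→ >> 3 → 00001011111 = 95
→ << 3 (mod 2^11) → 01011111000 = 760

760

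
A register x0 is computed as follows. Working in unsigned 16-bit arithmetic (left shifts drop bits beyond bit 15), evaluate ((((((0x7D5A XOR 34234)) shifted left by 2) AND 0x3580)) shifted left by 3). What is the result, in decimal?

3072

0x7D5A = 0111110101011010
34234 = 1000010110111010
→ XOR → 1111100011100000 = 63712
→ shifted left by 2 (mod 2^16) → 1110001110000000 = 58240
0x3580 = 0011010110000000
→ AND → 0010000110000000 = 8576
→ shifted left by 3 (mod 2^16) → 0000110000000000 = 3072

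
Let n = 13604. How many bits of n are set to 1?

13604 = 11010100100100
Count the 1s: 1 + 1 + 1 + 1 + 1 + 1 = 6

6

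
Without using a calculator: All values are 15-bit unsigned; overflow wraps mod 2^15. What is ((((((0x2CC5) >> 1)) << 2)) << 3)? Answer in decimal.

19520

0x2CC5 = 010110011000101
→ >> 1 → 001011001100010 = 5730
→ << 2 (mod 2^15) → 101100110001000 = 22920
→ << 3 (mod 2^15) → 100110001000000 = 19520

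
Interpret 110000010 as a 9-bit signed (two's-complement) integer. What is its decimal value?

-126

pattern = 110000010 (MSB is 1 ⇒ negative)
Invert: 001111101, add 1 → 001111110 = 126, so the value is -126.
(Equivalently: 386 - 2^9 = 386 - 512 = -126.)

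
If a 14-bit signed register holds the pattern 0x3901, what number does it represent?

pattern = 11100100000001 (MSB is 1 ⇒ negative)
Invert: 00011011111110, add 1 → 00011011111111 = 1791, so the value is -1791.
(Equivalently: 14593 - 2^14 = 14593 - 16384 = -1791.)

-1791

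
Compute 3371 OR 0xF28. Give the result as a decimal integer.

3883

3371 = 110100101011
0xF28 = 111100101000
 OR → 111100101011 = 3883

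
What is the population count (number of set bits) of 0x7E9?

8

0x7E9 = 11111101001
Count the 1s: 1 + 1 + 1 + 1 + 1 + 1 + 1 + 1 = 8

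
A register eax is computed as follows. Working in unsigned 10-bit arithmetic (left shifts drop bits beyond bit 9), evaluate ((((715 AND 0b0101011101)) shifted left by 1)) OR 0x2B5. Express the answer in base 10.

715 = 1011001011
0b0101011101 = 0101011101
→ AND → 0001001001 = 73
→ shifted left by 1 (mod 2^10) → 0010010010 = 146
0x2B5 = 1010110101
→ OR → 1010110111 = 695

695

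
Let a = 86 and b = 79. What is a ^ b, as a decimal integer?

86 = 1010110
79 = 1001111
XOR → 0011001 = 25

25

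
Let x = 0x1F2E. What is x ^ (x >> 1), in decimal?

4281

x = 1111100101110 = 7982
x>>1 = 0111110010111
XOR  = 1000010111001 = 4281
(x ^ (x >> 1) gives the standard binary-reflected Gray code of x.)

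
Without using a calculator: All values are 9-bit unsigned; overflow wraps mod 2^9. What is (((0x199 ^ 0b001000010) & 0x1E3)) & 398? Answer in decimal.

386

0x199 = 110011001
0b001000010 = 001000010
→ ^ → 111011011 = 475
0x1E3 = 111100011
→ & → 111000011 = 451
398 = 110001110
→ & → 110000010 = 386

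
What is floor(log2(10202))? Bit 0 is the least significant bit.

10202 = 10011111011010
The topmost 1 is at position 13 (since 2^13 = 8192 ≤ 10202 < 16384).

13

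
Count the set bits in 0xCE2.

6

0xCE2 = 110011100010
Count the 1s: 1 + 1 + 1 + 1 + 1 + 1 = 6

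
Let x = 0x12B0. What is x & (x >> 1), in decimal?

x = 1001010110000 = 4784
x>>1 = 0100101011000
AND  = 0000000010000 = 16
(x & (x >> 1) has a 1 wherever x has two consecutive 1 bits.)

16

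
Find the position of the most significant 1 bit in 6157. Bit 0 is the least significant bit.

12

6157 = 1100000001101
The topmost 1 is at position 12 (since 2^12 = 4096 ≤ 6157 < 8192).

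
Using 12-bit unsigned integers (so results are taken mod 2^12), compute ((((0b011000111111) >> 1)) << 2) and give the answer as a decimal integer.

3196

0b011000111111 = 011000111111
→ >> 1 → 001100011111 = 799
→ << 2 (mod 2^12) → 110001111100 = 3196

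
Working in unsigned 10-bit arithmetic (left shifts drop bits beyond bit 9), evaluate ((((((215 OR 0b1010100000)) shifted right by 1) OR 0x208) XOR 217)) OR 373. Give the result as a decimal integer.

1015

215 = 0011010111
0b1010100000 = 1010100000
→ OR → 1011110111 = 759
→ shifted right by 1 → 0101111011 = 379
0x208 = 1000001000
→ OR → 1101111011 = 891
217 = 0011011001
→ XOR → 1110100010 = 930
373 = 0101110101
→ OR → 1111110111 = 1015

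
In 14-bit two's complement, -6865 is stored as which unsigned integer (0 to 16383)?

9519

6865 in 14 bits: 01101011010001
Invert: 10010100101110
Add 1:  10010100101111 = 9519
(Check: 2^14 - 6865 = 16384 - 6865 = 9519.)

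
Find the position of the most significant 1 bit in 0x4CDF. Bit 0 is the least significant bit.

0x4CDF = 100110011011111
The topmost 1 is at position 14 (since 2^14 = 16384 ≤ 19679 < 32768).

14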